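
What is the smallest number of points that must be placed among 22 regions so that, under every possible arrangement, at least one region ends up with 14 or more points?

With 286 points one could put exactly 13 in each of the 22 regions, and no region would reach 14.
Pigeonhole: one more point must land in a region that already has 13, giving it 14.
So 22 × 13 + 1 = 287 points are required.

287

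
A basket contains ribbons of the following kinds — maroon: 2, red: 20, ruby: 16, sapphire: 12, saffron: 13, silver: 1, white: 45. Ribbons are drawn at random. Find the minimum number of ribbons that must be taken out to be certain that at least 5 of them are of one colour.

24

The 7 colours are the holes; the ribbons drawn are the pigeons.
To avoid 5 of any one colour, the worst case takes at most 4 of each colour, or every ribbon of a colour that has fewer than 4.
That gives 2 + 4 + 4 + 4 + 4 + 1 + 4 = 23 ribbons with no colour reaching 5.
The next ribbon forces some colour to 5, so 23 + 1 = 24.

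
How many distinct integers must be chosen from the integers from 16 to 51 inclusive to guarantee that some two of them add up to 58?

Group the elements by complementary pair {x, 58−x}: {16,42}, {17,41}, {18,40}, …, giving 13 two-element pairs, the single value 29 (it cannot pair with itself since the integers are distinct), and 9 integers whose partner 58−x falls outside [16,51].
By the pigeonhole principle, treating each of those 23 groups as a pigeonhole, one can pick one integer per group — 23 integers — with no two summing to 58.
The 24th integer lands in an occupied pair, forcing a sum of 58.

24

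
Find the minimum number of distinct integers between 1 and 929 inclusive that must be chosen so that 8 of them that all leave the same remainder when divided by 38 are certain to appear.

267

The 38 residue classes mod 38 are the pigeonholes.
With 266 integers one could put 7 in each residue class and have no class reach 8.
The 267th integer pushes some class to 8, so 38·7 + 1 = 267.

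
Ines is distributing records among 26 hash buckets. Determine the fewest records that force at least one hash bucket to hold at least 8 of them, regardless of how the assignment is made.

With 182 records one could put exactly 7 in each of the 26 hash buckets, and no hash bucket would reach 8.
By pigeonhole, one more record must land in a hash bucket that already has 7, giving it 8.
So 26 × 7 + 1 = 183 records are required.

183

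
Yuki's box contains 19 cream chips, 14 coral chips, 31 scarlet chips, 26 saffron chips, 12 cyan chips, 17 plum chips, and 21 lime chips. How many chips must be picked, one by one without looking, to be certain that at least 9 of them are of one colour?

The 7 colours are the holes; the chips drawn are the pigeons.
To avoid 9 of any one colour, the worst case takes at most 8 of each colour.
That gives 8 + 8 + 8 + 8 + 8 + 8 + 8 = 56 chips with no colour reaching 9.
The next chip forces some colour to 9, so 56 + 1 = 57.

57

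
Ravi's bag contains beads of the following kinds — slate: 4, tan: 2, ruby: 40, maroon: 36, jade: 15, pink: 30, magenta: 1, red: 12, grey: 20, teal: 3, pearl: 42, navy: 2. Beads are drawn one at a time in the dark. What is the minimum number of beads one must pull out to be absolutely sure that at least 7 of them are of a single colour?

By the pigeonhole principle, put each drawn bead into a box by colour. The largest draw with every box below 7 takes min(count, 6) from each colour; colours with fewer than 6 contribute all they have.
Σ min(cᵢ, 6) = 4 + 2 + 6 + 6 + 6 + 6 + 1 + 6 + 6 + 3 + 6 + 2 = 54.
Draw number 54 + 1 = 55 must push one box to 7.

55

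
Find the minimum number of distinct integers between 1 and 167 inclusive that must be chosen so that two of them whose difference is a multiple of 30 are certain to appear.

31

Integers whose pairwise differences are multiples of 30 are exactly those sharing a remainder mod 30. By pigeonhole, the 30 residue classes mod 30 are the pigeonholes.
With 30 integers one could put 1 in each residue class and have no class reach 2.
The 31st integer pushes some class to 2, so 30·1 + 1 = 31.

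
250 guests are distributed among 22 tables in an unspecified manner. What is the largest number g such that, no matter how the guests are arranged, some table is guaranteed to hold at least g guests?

By the pigeonhole principle, the 22 tables are the holes and the 250 guests are the pigeons.
If every table held at most 11 guests, the total would be at most 22 × 11 = 242, which is less than 250.
So some table holds at least ⌈250/22⌉ = 12 guests.

12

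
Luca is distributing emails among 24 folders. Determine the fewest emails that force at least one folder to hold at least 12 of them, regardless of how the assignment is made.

265

With 264 emails one could put exactly 11 in each of the 24 folders, and no folder would reach 12.
One more email must land in a folder that already has 11, giving it 12.
So 24 × 11 + 1 = 265 emails are required.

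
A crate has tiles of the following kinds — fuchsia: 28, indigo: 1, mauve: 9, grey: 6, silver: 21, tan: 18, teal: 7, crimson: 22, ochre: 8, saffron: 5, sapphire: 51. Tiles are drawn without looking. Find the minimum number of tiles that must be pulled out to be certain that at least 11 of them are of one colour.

An adversary could hand out at most 10 tiles per colour (6 colours run out sooner): 10 + 1 + 9 + 6 + 10 + 10 + 7 + 10 + 8 + 5 + 10 = 86 tiles and still no colour has 11.
Pigeonhole: one more tile lands in a colour already at 10, so 87 draws are enough and 86 are not.

87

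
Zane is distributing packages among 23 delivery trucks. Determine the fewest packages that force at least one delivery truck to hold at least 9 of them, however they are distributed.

185

With 184 packages one could put exactly 8 in each of the 23 delivery trucks, and no delivery truck would reach 9.
By the pigeonhole principle, one more package must land in a delivery truck that already has 8, giving it 9.
So 23 × 8 + 1 = 185 packages are required.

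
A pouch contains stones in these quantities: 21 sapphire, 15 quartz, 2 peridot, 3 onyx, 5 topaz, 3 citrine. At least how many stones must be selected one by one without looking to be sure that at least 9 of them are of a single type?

30

An adversary could hand out at most 8 stones per type (4 types run out sooner): 8 + 8 + 2 + 3 + 5 + 3 = 29 stones and still no type has 9.
By pigeonhole, one more stone lands in a type already at 8, so 30 draws are enough and 29 are not.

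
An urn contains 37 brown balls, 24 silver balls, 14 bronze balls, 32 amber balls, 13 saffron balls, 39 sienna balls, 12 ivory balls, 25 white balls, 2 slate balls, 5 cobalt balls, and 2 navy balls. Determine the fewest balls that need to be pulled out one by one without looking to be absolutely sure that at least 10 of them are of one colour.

82

By the pigeonhole principle, the 11 colours are the holes; the balls drawn are the pigeons.
To avoid 10 of any one colour, the worst case takes at most 9 of each colour, or every ball of a colour that has fewer than 9.
That gives 9 + 9 + 9 + 9 + 9 + 9 + 9 + 9 + 2 + 5 + 2 = 81 balls with no colour reaching 10.
The next ball forces some colour to 10, so 81 + 1 = 82.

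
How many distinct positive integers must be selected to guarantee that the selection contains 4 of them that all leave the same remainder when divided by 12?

37

Pigeonhole: the 12 residue classes mod 12 are the pigeonholes.
With 36 integers one could put 3 in each residue class and have no class reach 4.
The 37th integer pushes some class to 4, so 12·3 + 1 = 37.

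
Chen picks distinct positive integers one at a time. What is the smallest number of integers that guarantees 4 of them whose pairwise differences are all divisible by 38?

Integers whose pairwise differences are multiples of 38 are exactly those sharing a remainder mod 38. By pigeonhole, the 38 residue classes mod 38 are the pigeonholes.
With 114 integers one could put 3 in each residue class and have no class reach 4.
The 115th integer pushes some class to 4, so 38·3 + 1 = 115.

115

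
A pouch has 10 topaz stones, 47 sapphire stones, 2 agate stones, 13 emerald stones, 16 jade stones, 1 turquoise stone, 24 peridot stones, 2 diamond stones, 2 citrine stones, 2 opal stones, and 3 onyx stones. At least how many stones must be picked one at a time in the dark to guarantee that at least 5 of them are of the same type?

Put each drawn stone into a box by type. The largest draw with every box below 5 takes min(count, 4) from each type; types with fewer than 4 contribute all they have.
Σ min(cᵢ, 4) = 4 + 4 + 2 + 4 + 4 + 1 + 4 + 2 + 2 + 2 + 3 = 32.
Draw number 32 + 1 = 33 must push one box to 5.

33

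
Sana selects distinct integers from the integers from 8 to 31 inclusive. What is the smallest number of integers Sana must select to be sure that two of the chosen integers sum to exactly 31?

Group the elements by complementary pair {x, 31−x}: {8,23}, {9,22}, {10,21}, …, giving 8 two-element pairs and 8 integers whose partner 31−x falls outside [8,31].
Treating each of those 16 groups as a pigeonhole, one can pick one integer per group — 16 integers — with no two summing to 31.
The 17th integer lands in an occupied pair, forcing a sum of 31.

17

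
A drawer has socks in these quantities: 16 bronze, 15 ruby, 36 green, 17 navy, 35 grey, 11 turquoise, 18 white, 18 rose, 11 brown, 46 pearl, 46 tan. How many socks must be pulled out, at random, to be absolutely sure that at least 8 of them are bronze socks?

261

In the worst case for collecting bronze socks, every non-bronze sock comes out first.
There are 15 + 36 + 17 + 35 + 11 + 18 + 18 + 11 + 46 + 46 = 253 non-bronze socks altogether.
After those, each further sock must be bronze, so 253 + 8 = 261 draws guarantee 8 bronze socks.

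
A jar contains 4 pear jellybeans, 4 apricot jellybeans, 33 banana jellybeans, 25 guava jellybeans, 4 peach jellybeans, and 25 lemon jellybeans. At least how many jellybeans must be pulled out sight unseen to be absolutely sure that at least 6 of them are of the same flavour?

28

The 6 flavours are the holes; the jellybeans drawn are the pigeons.
To avoid 6 of any one flavour, the worst case takes at most 5 of each flavour, or every jellybean of a flavour that has fewer than 5.
That gives 4 + 4 + 5 + 5 + 4 + 5 = 27 jellybeans with no flavour reaching 6.
The next jellybean forces some flavour to 6, so 27 + 1 = 28.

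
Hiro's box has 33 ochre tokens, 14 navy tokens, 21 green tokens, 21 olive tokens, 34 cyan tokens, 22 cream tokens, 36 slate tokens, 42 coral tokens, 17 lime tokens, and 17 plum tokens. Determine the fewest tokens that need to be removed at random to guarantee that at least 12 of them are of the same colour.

111

Pigeonhole: put each drawn token into a box by colour. The largest draw with every box below 12 takes min(count, 11) from each colour.
Σ min(cᵢ, 11) = 11 + 11 + 11 + 11 + 11 + 11 + 11 + 11 + 11 + 11 = 110.
Draw number 110 + 1 = 111 must push one box to 12.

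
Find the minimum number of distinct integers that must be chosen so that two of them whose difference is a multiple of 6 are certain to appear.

7

Integers whose pairwise differences are multiples of 6 are exactly those sharing a remainder mod 6. By the pigeonhole principle, the 6 residue classes mod 6 are the pigeonholes.
With 6 integers one could put 1 in each residue class and have no class reach 2.
The 7th integer pushes some class to 2, so 6·1 + 1 = 7.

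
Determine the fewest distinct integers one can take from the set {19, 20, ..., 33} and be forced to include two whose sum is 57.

Group the elements by complementary pair {x, 57−x}: {24,33}, {25,32}, {26,31}, …, giving 5 two-element pairs and 5 integers whose partner 57−x falls outside [19,33].
Treating each of those 10 groups as a pigeonhole, one can pick one integer per group — 10 integers — with no two summing to 57.
The 11th integer lands in an occupied pair, forcing a sum of 57.

11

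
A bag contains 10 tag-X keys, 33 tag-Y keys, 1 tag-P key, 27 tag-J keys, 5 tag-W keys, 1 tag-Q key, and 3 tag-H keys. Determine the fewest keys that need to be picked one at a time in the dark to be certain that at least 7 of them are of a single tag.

Pigeonhole: the 7 tags are the holes; the keys drawn are the pigeons.
To avoid 7 of any one tag, the worst case takes at most 6 of each tag, or every key of a tag that has fewer than 6.
That gives 6 + 6 + 1 + 6 + 5 + 1 + 3 = 28 keys with no tag reaching 7.
The next key forces some tag to 7, so 28 + 1 = 29.

29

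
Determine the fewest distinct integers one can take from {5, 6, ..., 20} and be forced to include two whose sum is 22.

11

Two chosen integers sum to 22 exactly when both halves of some pair {x, 22−x} with 5 ≤ x ≤ 22−x ≤ 17 are chosen — 6 such pairs.
The remaining 4 elements (those with no distinct partner in range) can never complete a 22-sum, so the worst case takes all of them and one from each pair: 4 + 6 = 10.
Pigeonhole: the 11th integer has to be the second member of some pair, so 10 + 1 = 11.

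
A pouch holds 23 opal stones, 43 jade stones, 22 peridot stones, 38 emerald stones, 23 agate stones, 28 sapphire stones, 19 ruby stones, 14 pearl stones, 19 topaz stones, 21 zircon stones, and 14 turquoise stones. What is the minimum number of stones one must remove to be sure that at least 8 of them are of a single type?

78

An adversary could hand out at most 7 stones per type: 7 + 7 + 7 + 7 + 7 + 7 + 7 + 7 + 7 + 7 + 7 = 77 stones and still no type has 8.
One more stone lands in a type already at 7, so 78 draws are enough and 77 are not.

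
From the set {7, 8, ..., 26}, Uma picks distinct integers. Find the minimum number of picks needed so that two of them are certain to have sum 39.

A set avoiding the sum 39 can contain at most one of each pair {x, 39−x}, plus the 6 elements whose complement lies outside the range.
The integers 7, …, 19 (13 of them) are such a set: any two sum to at least 7+8 = 15 and at most 18+19 = 37 < 39.
By the pigeonhole principle, any 14th integer completes one of the 7 pairs, so 14 choices force a sum of 39.

14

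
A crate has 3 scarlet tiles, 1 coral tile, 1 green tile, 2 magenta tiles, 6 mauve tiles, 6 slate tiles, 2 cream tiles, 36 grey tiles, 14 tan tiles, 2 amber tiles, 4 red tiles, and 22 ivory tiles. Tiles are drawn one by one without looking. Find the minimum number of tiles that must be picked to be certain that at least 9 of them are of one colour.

52

By the pigeonhole principle, the 12 colours are the holes; the tiles drawn are the pigeons.
To avoid 9 of any one colour, the worst case takes at most 8 of each colour, or every tile of a colour that has fewer than 8.
That gives 3 + 1 + 1 + 2 + 6 + 6 + 2 + 8 + 8 + 2 + 4 + 8 = 51 tiles with no colour reaching 9.
The next tile forces some colour to 9, so 51 + 1 = 52.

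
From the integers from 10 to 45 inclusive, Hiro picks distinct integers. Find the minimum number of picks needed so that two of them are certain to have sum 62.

23

A set avoiding the sum 62 can contain at most one of each pair {x, 62−x}, plus the 8 elements whose complement lies outside the range or equal to its own complement.
The integers 10, …, 31 (22 of them) are such a set: any two sum to at least 10+11 = 21 and at most 30+31 = 61 < 62.
Any 23rd integer completes one of the 14 pairs, so 23 choices force a sum of 62.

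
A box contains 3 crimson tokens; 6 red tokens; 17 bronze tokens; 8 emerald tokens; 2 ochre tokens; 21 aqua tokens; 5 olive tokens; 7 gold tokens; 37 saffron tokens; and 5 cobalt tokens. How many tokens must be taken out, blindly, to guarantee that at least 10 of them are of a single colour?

64

An adversary could hand out at most 9 tokens per colour (7 colours run out sooner): 3 + 6 + 9 + 8 + 2 + 9 + 5 + 7 + 9 + 5 = 63 tokens and still no colour has 10.
By the pigeonhole principle, one more token lands in a colour already at 9, so 64 draws are enough and 63 are not.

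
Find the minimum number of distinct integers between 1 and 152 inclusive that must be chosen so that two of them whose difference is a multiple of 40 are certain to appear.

41

Integers whose pairwise differences are multiples of 40 are exactly those sharing a remainder mod 40. The 40 residue classes mod 40 are the pigeonholes.
With 40 integers one could put 1 in each residue class and have no class reach 2.
The 41st integer pushes some class to 2, so 40·1 + 1 = 41.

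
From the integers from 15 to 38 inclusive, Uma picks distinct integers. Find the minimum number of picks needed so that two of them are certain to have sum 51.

14

Two chosen integers sum to 51 exactly when both halves of some pair {x, 51−x} with 15 ≤ x ≤ 51−x ≤ 36 are chosen — 11 such pairs.
The remaining 2 elements (those with no distinct partner in range) can never complete a 51-sum, so the worst case takes all of them and one from each pair: 2 + 11 = 13.
The 14th integer has to be the second member of some pair, so 13 + 1 = 14.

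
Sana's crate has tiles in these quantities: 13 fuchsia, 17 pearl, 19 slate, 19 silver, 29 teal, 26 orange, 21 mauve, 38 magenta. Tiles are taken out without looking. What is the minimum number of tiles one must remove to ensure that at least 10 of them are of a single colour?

73

The 8 colours are the holes; the tiles drawn are the pigeons.
To avoid 10 of any one colour, the worst case takes at most 9 of each colour.
That gives 9 + 9 + 9 + 9 + 9 + 9 + 9 + 9 = 72 tiles with no colour reaching 10.
The next tile forces some colour to 10, so 72 + 1 = 73.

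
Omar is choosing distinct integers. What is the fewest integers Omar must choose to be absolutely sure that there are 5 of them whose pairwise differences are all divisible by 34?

137

Integers whose pairwise differences are multiples of 34 are exactly those sharing a remainder mod 34. The 34 residue classes mod 34 are the pigeonholes.
With 136 integers one could put 4 in each residue class and have no class reach 5.
The 137th integer pushes some class to 5, so 34·4 + 1 = 137.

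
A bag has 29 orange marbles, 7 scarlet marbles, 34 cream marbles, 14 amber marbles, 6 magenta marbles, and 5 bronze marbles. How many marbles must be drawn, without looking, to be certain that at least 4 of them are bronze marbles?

In the worst case for collecting bronze marbles, every non-bronze marble comes out first.
There are 29 + 7 + 34 + 14 + 6 = 90 non-bronze marbles altogether.
After those, each further marble must be bronze, so 90 + 4 = 94 draws guarantee 4 bronze marbles.

94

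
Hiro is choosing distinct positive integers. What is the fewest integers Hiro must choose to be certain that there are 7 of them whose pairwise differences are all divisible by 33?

199

Integers whose pairwise differences are multiples of 33 are exactly those sharing a remainder mod 33. By the pigeonhole principle, the 33 residue classes mod 33 are the pigeonholes.
With 198 integers one could put 6 in each residue class and have no class reach 7.
The 199th integer pushes some class to 7, so 33·6 + 1 = 199.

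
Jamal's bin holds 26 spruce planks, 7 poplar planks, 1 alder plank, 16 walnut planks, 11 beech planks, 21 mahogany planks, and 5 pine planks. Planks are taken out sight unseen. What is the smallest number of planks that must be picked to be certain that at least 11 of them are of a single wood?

The 7 woods are the holes; the planks drawn are the pigeons.
To avoid 11 of any one wood, the worst case takes at most 10 of each wood, or every plank of a wood that has fewer than 10.
That gives 10 + 7 + 1 + 10 + 10 + 10 + 5 = 53 planks with no wood reaching 11.
The next plank forces some wood to 11, so 53 + 1 = 54.

54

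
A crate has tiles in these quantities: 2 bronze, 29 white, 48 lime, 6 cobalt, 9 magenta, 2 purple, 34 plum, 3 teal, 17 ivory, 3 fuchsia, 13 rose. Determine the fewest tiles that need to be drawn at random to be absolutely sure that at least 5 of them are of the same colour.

Pigeonhole: put each drawn tile into a box by colour. The largest draw with every box below 5 takes min(count, 4) from each colour; colours with fewer than 4 contribute all they have.
Σ min(cᵢ, 4) = 2 + 4 + 4 + 4 + 4 + 2 + 4 + 3 + 4 + 3 + 4 = 38.
Draw number 38 + 1 = 39 must push one box to 5.

39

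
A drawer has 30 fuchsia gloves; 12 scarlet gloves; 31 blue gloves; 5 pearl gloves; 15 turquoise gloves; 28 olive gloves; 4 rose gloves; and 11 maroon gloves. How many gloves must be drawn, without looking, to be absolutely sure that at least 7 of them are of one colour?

The 8 colours are the holes; the gloves drawn are the pigeons.
To avoid 7 of any one colour, the worst case takes at most 6 of each colour, or every glove of a colour that has fewer than 6.
That gives 6 + 6 + 6 + 5 + 6 + 6 + 4 + 6 = 45 gloves with no colour reaching 7.
The next glove forces some colour to 7, so 45 + 1 = 46.

46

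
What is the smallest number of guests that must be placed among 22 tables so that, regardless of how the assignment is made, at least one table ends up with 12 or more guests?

243

With 242 guests one could put exactly 11 in each of the 22 tables, and no table would reach 12.
By the pigeonhole principle, one more guest must land in a table that already has 11, giving it 12.
So 22 × 11 + 1 = 243 guests are required.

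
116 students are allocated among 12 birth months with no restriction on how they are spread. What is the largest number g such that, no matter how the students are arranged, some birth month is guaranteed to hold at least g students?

By the pigeonhole principle, the 12 birth months are the holes and the 116 students are the pigeons.
If every birth month held at most 9 students, the total would be at most 12 × 9 = 108, which is less than 116.
So some birth month holds at least ⌈116/12⌉ = 10 students.

10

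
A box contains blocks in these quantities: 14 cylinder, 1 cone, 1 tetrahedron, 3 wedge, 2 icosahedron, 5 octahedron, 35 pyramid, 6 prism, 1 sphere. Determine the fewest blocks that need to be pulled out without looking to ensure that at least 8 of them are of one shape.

The 9 shapes are the holes; the blocks drawn are the pigeons.
To avoid 8 of any one shape, the worst case takes at most 7 of each shape, or every block of a shape that has fewer than 7.
That gives 7 + 1 + 1 + 3 + 2 + 5 + 7 + 6 + 1 = 33 blocks with no shape reaching 8.
The next block forces some shape to 8, so 33 + 1 = 34.

34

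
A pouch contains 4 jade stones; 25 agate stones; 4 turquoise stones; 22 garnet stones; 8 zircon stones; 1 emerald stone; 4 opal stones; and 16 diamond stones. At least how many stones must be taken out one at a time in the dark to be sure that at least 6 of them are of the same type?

34

Put each drawn stone into a box by type. The largest draw with every box below 6 takes min(count, 5) from each type; types with fewer than 5 contribute all they have.
Σ min(cᵢ, 5) = 4 + 5 + 4 + 5 + 5 + 1 + 4 + 5 = 33.
Draw number 33 + 1 = 34 must push one box to 6.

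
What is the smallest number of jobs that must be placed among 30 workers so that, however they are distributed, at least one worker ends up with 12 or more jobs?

331

With 330 jobs one could put exactly 11 in each of the 30 workers, and no worker would reach 12.
By the pigeonhole principle, one more job must land in a worker that already has 11, giving it 12.
So 30 × 11 + 1 = 331 jobs are required.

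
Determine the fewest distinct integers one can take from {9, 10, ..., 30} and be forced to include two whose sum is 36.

14

Group the elements by complementary pair {x, 36−x}: {9,27}, {10,26}, {11,25}, …, giving 9 two-element pairs, the single value 18 (it cannot pair with itself since the integers are distinct), and 3 integers whose partner 36−x falls outside [9,30].
Treating each of those 13 groups as a pigeonhole, one can pick one integer per group — 13 integers — with no two summing to 36.
The 14th integer lands in an occupied pair, forcing a sum of 36.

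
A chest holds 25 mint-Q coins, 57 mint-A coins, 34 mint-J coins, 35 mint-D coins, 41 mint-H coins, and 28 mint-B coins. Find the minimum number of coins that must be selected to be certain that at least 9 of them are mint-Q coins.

204

In the worst case for collecting mint-Q coins, every non-mint-Q coin comes out first.
There are 57 + 34 + 35 + 41 + 28 = 195 non-mint-Q coins altogether.
After those, each further coin must be mint-Q, so 195 + 9 = 204 draws guarantee 9 mint-Q coins.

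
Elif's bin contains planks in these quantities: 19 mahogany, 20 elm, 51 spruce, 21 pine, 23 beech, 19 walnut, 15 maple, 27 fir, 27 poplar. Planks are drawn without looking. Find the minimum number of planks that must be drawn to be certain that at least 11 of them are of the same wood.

91

An adversary could hand out at most 10 planks per wood: 10 + 10 + 10 + 10 + 10 + 10 + 10 + 10 + 10 = 90 planks and still no wood has 11.
One more plank lands in a wood already at 10, so 91 draws are enough and 90 are not.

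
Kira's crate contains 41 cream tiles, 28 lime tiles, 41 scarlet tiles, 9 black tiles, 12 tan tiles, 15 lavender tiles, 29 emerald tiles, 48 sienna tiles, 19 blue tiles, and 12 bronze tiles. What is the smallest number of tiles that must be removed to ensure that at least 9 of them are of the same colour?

An adversary could hand out at most 8 tiles per colour: 8 + 8 + 8 + 8 + 8 + 8 + 8 + 8 + 8 + 8 = 80 tiles and still no colour has 9.
One more tile lands in a colour already at 8, so 81 draws are enough and 80 are not.

81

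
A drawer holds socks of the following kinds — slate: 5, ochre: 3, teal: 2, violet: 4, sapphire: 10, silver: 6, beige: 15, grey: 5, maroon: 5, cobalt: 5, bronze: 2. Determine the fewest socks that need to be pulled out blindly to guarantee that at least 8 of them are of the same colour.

52

By pigeonhole, put each drawn sock into a box by colour. The largest draw with every box below 8 takes min(count, 7) from each colour; colours with fewer than 7 contribute all they have.
Σ min(cᵢ, 7) = 5 + 3 + 2 + 4 + 7 + 6 + 7 + 5 + 5 + 5 + 2 = 51.
Draw number 51 + 1 = 52 must push one box to 8.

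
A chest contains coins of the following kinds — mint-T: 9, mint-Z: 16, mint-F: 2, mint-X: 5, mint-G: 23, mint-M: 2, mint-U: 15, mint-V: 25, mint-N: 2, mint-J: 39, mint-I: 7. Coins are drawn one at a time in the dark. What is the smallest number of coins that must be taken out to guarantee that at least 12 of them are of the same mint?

Pigeonhole: put each drawn coin into a box by mint. The largest draw with every box below 12 takes min(count, 11) from each mint; mints with fewer than 11 contribute all they have.
Σ min(cᵢ, 11) = 9 + 11 + 2 + 5 + 11 + 2 + 11 + 11 + 2 + 11 + 7 = 82.
Draw number 82 + 1 = 83 must push one box to 12.

83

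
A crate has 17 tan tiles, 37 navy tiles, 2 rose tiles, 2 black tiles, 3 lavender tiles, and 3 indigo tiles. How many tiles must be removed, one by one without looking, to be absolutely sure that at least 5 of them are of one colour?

Pigeonhole: the 6 colours are the holes; the tiles drawn are the pigeons.
To avoid 5 of any one colour, the worst case takes at most 4 of each colour, or every tile of a colour that has fewer than 4.
That gives 4 + 4 + 2 + 2 + 3 + 3 = 18 tiles with no colour reaching 5.
The next tile forces some colour to 5, so 18 + 1 = 19.

19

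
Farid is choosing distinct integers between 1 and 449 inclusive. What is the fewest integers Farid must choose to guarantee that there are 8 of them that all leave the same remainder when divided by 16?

By the pigeonhole principle, the 16 residue classes mod 16 are the pigeonholes.
With 112 integers one could put 7 in each residue class and have no class reach 8.
The 113th integer pushes some class to 8, so 16·7 + 1 = 113.

113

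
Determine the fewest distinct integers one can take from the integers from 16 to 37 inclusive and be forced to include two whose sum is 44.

17

A set avoiding the sum 44 can contain at most one of each pair {x, 44−x}, plus the 10 elements whose complement lies outside the range or equal to its own complement.
The integers 22, …, 37 (16 of them) are such a set: any two sum to at least 22+23 = 45 > 44.
Pigeonhole: any 17th integer completes one of the 6 pairs, so 17 choices force a sum of 44.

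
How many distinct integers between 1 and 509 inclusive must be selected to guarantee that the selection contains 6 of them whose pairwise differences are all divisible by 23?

116

Integers whose pairwise differences are multiples of 23 are exactly those sharing a remainder mod 23. The 23 residue classes mod 23 are the pigeonholes.
With 115 integers one could put 5 in each residue class and have no class reach 6.
The 116th integer pushes some class to 6, so 23·5 + 1 = 116.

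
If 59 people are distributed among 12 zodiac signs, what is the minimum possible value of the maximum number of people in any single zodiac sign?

The 12 zodiac signs are the holes and the 59 people are the pigeons.
If every zodiac sign held at most 4 people, the total would be at most 12 × 4 = 48, which is less than 59.
So some zodiac sign holds at least ⌈59/12⌉ = 5 people.

5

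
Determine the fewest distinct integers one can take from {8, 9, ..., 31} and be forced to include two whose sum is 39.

A set avoiding the sum 39 can contain at most one of each pair {x, 39−x}.
The integers 20, …, 31 (12 of them) are such a set: any two sum to at least 20+21 = 41 > 39.
Any 13th integer completes one of the 12 pairs, so 13 choices force a sum of 39.

13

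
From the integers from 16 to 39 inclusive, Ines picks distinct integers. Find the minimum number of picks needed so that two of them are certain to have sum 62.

17

Group the elements by complementary pair {x, 62−x}: {23,39}, {24,38}, {25,37}, …, giving 8 two-element pairs, the single value 31 (it cannot pair with itself since the integers are distinct), and 7 integers whose partner 62−x falls outside [16,39].
Treating each of those 16 groups as a pigeonhole, one can pick one integer per group — 16 integers — with no two summing to 62.
The 17th integer lands in an occupied pair, forcing a sum of 62.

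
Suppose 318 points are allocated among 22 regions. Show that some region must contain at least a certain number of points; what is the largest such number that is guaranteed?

15

By the pigeonhole principle, the 22 regions are the holes and the 318 points are the pigeons.
If every region held at most 14 points, the total would be at most 22 × 14 = 308, which is less than 318.
So some region holds at least ⌈318/22⌉ = 15 points.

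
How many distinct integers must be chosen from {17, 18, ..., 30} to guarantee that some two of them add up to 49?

Two chosen integers sum to 49 exactly when both halves of some pair {x, 49−x} with 19 ≤ x ≤ 49−x ≤ 30 are chosen — 6 such pairs.
The remaining 2 elements (those with no distinct partner in range) can never complete a 49-sum, so the worst case takes all of them and one from each pair: 2 + 6 = 8.
By pigeonhole, the 9th integer has to be the second member of some pair, so 8 + 1 = 9.

9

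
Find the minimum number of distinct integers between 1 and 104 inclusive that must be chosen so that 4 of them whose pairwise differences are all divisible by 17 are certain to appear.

Integers whose pairwise differences are multiples of 17 are exactly those sharing a remainder mod 17. The 17 residue classes mod 17 are the pigeonholes.
With 51 integers one could put 3 in each residue class and have no class reach 4.
The 52nd integer pushes some class to 4, so 17·3 + 1 = 52.

52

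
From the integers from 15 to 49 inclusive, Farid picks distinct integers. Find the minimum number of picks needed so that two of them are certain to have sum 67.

20

A set avoiding the sum 67 can contain at most one of each pair {x, 67−x}, plus the 3 elements whose complement lies outside the range.
The integers 15, …, 33 (19 of them) are such a set: any two sum to at least 15+16 = 31 and at most 32+33 = 65 < 67.
Pigeonhole: any 20th integer completes one of the 16 pairs, so 20 choices force a sum of 67.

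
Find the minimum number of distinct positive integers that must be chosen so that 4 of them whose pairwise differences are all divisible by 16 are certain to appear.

49

Integers whose pairwise differences are multiples of 16 are exactly those sharing a remainder mod 16. By pigeonhole, the 16 residue classes mod 16 are the pigeonholes.
With 48 integers one could put 3 in each residue class and have no class reach 4.
The 49th integer pushes some class to 4, so 16·3 + 1 = 49.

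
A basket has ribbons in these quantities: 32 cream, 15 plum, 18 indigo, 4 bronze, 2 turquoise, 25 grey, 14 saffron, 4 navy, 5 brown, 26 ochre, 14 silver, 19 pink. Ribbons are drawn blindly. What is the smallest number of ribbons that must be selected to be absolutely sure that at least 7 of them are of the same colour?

By the pigeonhole principle, the 12 colours are the holes; the ribbons drawn are the pigeons.
To avoid 7 of any one colour, the worst case takes at most 6 of each colour, or every ribbon of a colour that has fewer than 6.
That gives 6 + 6 + 6 + 4 + 2 + 6 + 6 + 4 + 5 + 6 + 6 + 6 = 63 ribbons with no colour reaching 7.
The next ribbon forces some colour to 7, so 63 + 1 = 64.

64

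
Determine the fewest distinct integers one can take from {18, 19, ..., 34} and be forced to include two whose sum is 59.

13

A set avoiding the sum 59 can contain at most one of each pair {x, 59−x}, plus the 7 elements whose complement lies outside the range.
The integers 18, …, 29 (12 of them) are such a set: any two sum to at least 18+19 = 37 and at most 28+29 = 57 < 59.
Any 13th integer completes one of the 5 pairs, so 13 choices force a sum of 59.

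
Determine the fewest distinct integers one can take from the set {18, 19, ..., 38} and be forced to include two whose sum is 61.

A set avoiding the sum 61 can contain at most one of each pair {x, 61−x}, plus the 5 elements whose complement lies outside the range.
The integers 18, …, 30 (13 of them) are such a set: any two sum to at least 18+19 = 37 and at most 29+30 = 59 < 61.
Any 14th integer completes one of the 8 pairs, so 14 choices force a sum of 61.

14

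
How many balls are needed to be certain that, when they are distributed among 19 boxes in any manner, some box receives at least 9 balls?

With 152 balls one could put exactly 8 in each of the 19 boxes, and no box would reach 9.
By pigeonhole, one more ball must land in a box that already has 8, giving it 9.
So 19 × 8 + 1 = 153 balls are required.

153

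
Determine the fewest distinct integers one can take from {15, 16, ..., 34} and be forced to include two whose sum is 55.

14

Two chosen integers sum to 55 exactly when both halves of some pair {x, 55−x} with 21 ≤ x ≤ 55−x ≤ 34 are chosen — 7 such pairs.
The remaining 6 elements (those with no distinct partner in range) can never complete a 55-sum, so the worst case takes all of them and one from each pair: 6 + 7 = 13.
Pigeonhole: the 14th integer has to be the second member of some pair, so 13 + 1 = 14.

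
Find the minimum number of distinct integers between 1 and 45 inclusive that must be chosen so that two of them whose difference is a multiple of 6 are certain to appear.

7

Integers whose pairwise differences are multiples of 6 are exactly those sharing a remainder mod 6. The 6 residue classes mod 6 are the pigeonholes.
With 6 integers one could put 1 in each residue class and have no class reach 2.
The 7th integer pushes some class to 2, so 6·1 + 1 = 7.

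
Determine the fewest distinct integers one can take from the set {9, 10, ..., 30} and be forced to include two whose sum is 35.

A set avoiding the sum 35 can contain at most one of each pair {x, 35−x}, plus the 4 elements whose complement lies outside the range.
The integers 18, …, 30 (13 of them) are such a set: any two sum to at least 18+19 = 37 > 35.
Any 14th integer completes one of the 9 pairs, so 14 choices force a sum of 35.

14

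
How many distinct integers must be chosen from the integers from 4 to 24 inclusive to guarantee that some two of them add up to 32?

14

Group the elements by complementary pair {x, 32−x}: {8,24}, {9,23}, {10,22}, …, giving 8 two-element pairs, the single value 16 (it cannot pair with itself since the integers are distinct), and 4 integers whose partner 32−x falls outside [4,24].
Treating each of those 13 groups as a pigeonhole, one can pick one integer per group — 13 integers — with no two summing to 32.
The 14th integer lands in an occupied pair, forcing a sum of 32.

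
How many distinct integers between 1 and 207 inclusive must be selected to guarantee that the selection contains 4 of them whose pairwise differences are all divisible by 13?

Integers whose pairwise differences are multiples of 13 are exactly those sharing a remainder mod 13. The 13 residue classes mod 13 are the pigeonholes.
With 39 integers one could put 3 in each residue class and have no class reach 4.
The 40th integer pushes some class to 4, so 13·3 + 1 = 40.

40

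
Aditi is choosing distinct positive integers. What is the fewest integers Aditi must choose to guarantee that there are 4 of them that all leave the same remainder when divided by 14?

43

The 14 residue classes mod 14 are the pigeonholes.
With 42 integers one could put 3 in each residue class and have no class reach 4.
The 43rd integer pushes some class to 4, so 14·3 + 1 = 43.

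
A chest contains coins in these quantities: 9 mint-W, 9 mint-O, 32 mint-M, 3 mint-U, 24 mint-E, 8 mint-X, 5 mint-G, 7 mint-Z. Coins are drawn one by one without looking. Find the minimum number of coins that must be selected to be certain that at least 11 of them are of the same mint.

62

An adversary could hand out at most 10 coins per mint (6 mints run out sooner): 9 + 9 + 10 + 3 + 10 + 8 + 5 + 7 = 61 coins and still no mint has 11.
By pigeonhole, one more coin lands in a mint already at 10, so 62 draws are enough and 61 are not.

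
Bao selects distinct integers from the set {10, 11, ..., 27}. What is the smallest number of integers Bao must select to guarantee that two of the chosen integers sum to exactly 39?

11

Group the elements by complementary pair {x, 39−x}: {12,27}, {13,26}, {14,25}, …, giving 8 two-element pairs and 2 integers whose partner 39−x falls outside [10,27].
By the pigeonhole principle, treating each of those 10 groups as a pigeonhole, one can pick one integer per group — 10 integers — with no two summing to 39.
The 11th integer lands in an occupied pair, forcing a sum of 39.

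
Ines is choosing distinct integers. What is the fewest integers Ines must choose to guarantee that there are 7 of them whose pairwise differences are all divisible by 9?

55

Integers whose pairwise differences are multiples of 9 are exactly those sharing a remainder mod 9. The 9 residue classes mod 9 are the pigeonholes.
With 54 integers one could put 6 in each residue class and have no class reach 7.
The 55th integer pushes some class to 7, so 9·6 + 1 = 55.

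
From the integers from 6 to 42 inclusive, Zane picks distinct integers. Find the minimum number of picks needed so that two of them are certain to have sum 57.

A set avoiding the sum 57 can contain at most one of each pair {x, 57−x}, plus the 9 elements whose complement lies outside the range.
The integers 6, …, 28 (23 of them) are such a set: any two sum to at least 6+7 = 13 and at most 27+28 = 55 < 57.
By pigeonhole, any 24th integer completes one of the 14 pairs, so 24 choices force a sum of 57.

24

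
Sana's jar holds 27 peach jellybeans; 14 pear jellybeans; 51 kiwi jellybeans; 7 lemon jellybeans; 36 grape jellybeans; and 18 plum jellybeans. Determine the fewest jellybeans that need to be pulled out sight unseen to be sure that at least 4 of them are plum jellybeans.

139

In the worst case for collecting plum jellybeans, every non-plum jellybean comes out first.
There are 27 + 14 + 51 + 7 + 36 = 135 non-plum jellybeans altogether.
After those, each further jellybean must be plum, so 135 + 4 = 139 draws guarantee 4 plum jellybeans.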